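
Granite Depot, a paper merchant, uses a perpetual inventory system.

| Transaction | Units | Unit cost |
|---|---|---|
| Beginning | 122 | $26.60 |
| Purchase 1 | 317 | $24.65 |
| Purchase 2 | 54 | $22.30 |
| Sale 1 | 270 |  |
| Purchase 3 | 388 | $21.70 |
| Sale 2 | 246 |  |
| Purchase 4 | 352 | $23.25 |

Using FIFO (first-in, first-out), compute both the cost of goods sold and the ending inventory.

Sale 1 (270) [FIFO — oldest first]: 122 @ $26.60 + 148 @ $24.65 = $6,893.40
Sale 2 (246) [FIFO — oldest first]: 169 @ $24.65 + 54 @ $22.30 + 23 @ $21.70 = $5,869.15
Total COGS = $6,893.40 + $5,869.15 = $12,762.55
Ending inventory: 365 @ $21.70 + 352 @ $23.25 = $16,104.50

COGS = $12,762.55; ending inventory = $16,104.50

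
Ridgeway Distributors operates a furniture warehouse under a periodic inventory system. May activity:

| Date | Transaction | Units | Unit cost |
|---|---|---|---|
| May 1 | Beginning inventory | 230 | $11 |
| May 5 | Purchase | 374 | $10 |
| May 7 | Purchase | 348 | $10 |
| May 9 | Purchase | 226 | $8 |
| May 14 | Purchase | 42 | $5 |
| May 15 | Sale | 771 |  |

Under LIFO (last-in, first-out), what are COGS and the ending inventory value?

May 15, 771 sold [LIFO — newest first]: 42 @ $5 + 226 @ $8 + 348 @ $10 + 155 @ $10 = $7,048
Ending inventory: 230 @ $11 + 219 @ $10 = $4,720
Check: goods available $11,768 = COGS $7,048 + ending $4,720

COGS = $7,048; ending inventory = $4,720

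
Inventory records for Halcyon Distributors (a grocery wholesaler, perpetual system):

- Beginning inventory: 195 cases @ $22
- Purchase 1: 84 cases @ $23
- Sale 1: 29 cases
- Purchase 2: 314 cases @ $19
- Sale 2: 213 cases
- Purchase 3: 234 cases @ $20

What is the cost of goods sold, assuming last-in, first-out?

COGS = $4,714

Sale 1 (29) [LIFO — newest first]: 29 @ $23 = $667
Sale 2 (213) [LIFO — newest first]: 213 @ $19 = $4,047
Total COGS = $667 + $4,047 = $4,714
Ending inventory: 195 @ $22 + 55 @ $23 + 101 @ $19 + 234 @ $20 = $12,154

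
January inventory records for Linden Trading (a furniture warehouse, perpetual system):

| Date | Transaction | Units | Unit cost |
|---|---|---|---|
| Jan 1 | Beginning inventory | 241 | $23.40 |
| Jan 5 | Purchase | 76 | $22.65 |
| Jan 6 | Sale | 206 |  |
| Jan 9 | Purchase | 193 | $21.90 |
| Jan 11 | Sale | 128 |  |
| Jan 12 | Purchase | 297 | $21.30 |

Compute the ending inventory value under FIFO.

Ending inventory = $10,180.50

Jan 6, 206 sold [FIFO — oldest first]: 206 @ $23.40 = $4,820.40
Jan 11, 128 sold [FIFO — oldest first]: 35 @ $23.40 + 76 @ $22.65 + 17 @ $21.90 = $2,912.70
Total COGS = $4,820.40 + $2,912.70 = $7,733.10
Ending inventory: 176 @ $21.90 + 297 @ $21.30 = $10,180.50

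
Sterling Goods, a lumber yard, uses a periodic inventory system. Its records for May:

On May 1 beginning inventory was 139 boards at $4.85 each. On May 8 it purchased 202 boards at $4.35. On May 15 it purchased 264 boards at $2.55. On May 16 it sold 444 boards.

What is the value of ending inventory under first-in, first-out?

Ending inventory = $410.55

May 16, 444 sold [FIFO — oldest first]: 139 @ $4.85 + 202 @ $4.35 + 103 @ $2.55 = $1,815.50
Ending inventory: 161 @ $2.55 = $410.55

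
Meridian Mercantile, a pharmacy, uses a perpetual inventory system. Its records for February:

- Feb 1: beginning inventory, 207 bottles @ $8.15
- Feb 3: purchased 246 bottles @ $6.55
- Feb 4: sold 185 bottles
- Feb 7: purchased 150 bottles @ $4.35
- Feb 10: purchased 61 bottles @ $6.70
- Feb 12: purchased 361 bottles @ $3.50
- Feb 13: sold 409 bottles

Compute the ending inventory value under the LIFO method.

Ending inventory = $2,826.20

Feb 4, 185 sold [LIFO — newest first]: 185 @ $6.55 = $1,211.75
Feb 13, 409 sold [LIFO — newest first]: 361 @ $3.50 + 48 @ $6.70 = $1,585.10
Total COGS = $1,211.75 + $1,585.10 = $2,796.85
Ending inventory: 207 @ $8.15 + 61 @ $6.55 + 150 @ $4.35 + 13 @ $6.70 = $2,826.20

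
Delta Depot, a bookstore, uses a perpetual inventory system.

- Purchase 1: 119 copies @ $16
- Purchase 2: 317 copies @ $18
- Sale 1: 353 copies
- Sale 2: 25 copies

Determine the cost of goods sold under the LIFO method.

COGS = $6,682

Sale 1 (353) [LIFO — newest first]: 317 @ $18 + 36 @ $16 = $6,282
Sale 2 (25) [LIFO — newest first]: 25 @ $16 = $400
Total COGS = $6,282 + $400 = $6,682
Ending inventory: 58 @ $16 = $928
Check: goods available $7,610 = COGS $6,682 + ending $928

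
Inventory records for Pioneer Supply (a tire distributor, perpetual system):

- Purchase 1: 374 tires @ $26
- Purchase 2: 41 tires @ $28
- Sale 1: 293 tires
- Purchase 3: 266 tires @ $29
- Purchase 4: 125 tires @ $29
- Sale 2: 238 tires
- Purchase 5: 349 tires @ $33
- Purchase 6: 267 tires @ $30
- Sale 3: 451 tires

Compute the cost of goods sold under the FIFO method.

Sale 1 (293) [FIFO — oldest first]: 293 @ $26 = $7,618
Sale 2 (238) [FIFO — oldest first]: 81 @ $26 + 41 @ $28 + 116 @ $29 = $6,618
Sale 3 (451) [FIFO — oldest first]: 150 @ $29 + 125 @ $29 + 176 @ $33 = $13,783
Total COGS = $7,618 + $6,618 + $13,783 = $28,019
Ending inventory: 173 @ $33 + 267 @ $30 = $13,719

COGS = $28,019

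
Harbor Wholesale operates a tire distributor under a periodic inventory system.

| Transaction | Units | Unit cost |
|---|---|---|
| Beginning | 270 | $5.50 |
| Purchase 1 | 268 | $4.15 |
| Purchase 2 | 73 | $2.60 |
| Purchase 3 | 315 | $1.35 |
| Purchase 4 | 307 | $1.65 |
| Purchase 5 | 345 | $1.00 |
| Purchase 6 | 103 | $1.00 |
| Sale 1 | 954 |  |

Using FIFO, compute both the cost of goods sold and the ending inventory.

COGS = $3,258.45; ending inventory = $908.35

Sale 1 (954) [FIFO — oldest first]: 270 @ $5.50 + 268 @ $4.15 + 73 @ $2.60 + 315 @ $1.35 + 28 @ $1.65 = $3,258.45
Ending inventory: 279 @ $1.65 + 345 @ $1.00 + 103 @ $1.00 = $908.35
Check: goods available $4,166.80 = COGS $3,258.45 + ending $908.35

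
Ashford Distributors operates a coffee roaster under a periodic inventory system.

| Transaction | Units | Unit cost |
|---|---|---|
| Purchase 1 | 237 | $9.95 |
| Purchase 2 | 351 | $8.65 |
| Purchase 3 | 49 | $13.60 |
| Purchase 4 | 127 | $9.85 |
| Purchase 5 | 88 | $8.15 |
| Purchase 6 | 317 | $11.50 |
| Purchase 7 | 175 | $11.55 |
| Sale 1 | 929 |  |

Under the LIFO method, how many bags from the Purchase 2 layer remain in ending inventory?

Sale 1 (929) [LIFO — newest first]: 175 @ $11.55 + 317 @ $11.50 + 88 @ $8.15 + 127 @ $9.85 + 49 @ $13.60 + 173 @ $8.65 = $9,797.75
Ending inventory: 237 @ $9.95 + 178 @ $8.65 = $3,897.85

178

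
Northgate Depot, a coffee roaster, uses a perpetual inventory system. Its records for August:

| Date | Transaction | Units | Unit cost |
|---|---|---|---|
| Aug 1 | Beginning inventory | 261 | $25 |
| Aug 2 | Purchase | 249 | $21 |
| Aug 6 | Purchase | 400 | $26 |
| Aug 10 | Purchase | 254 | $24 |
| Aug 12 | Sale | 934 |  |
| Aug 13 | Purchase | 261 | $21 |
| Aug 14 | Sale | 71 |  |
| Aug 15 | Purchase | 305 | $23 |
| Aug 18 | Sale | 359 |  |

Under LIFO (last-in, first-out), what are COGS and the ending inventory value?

COGS = $32,140; ending inventory = $8,606

Aug 12, 934 sold [LIFO — newest first]: 254 @ $24 + 400 @ $26 + 249 @ $21 + 31 @ $25 = $22,500
Aug 14, 71 sold [LIFO — newest first]: 71 @ $21 = $1,491
Aug 18, 359 sold [LIFO — newest first]: 305 @ $23 + 54 @ $21 = $8,149
Total COGS = $22,500 + $1,491 + $8,149 = $32,140
Ending inventory: 230 @ $25 + 136 @ $21 = $8,606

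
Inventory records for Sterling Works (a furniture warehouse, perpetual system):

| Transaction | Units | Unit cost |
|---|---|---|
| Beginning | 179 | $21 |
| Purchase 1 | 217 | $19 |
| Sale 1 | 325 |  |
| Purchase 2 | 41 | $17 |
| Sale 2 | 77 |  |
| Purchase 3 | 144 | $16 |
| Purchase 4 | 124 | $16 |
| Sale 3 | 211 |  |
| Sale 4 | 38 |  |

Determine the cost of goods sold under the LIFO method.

Sale 1 (325) [LIFO — newest first]: 217 @ $19 + 108 @ $21 = $6,391
Sale 2 (77) [LIFO — newest first]: 41 @ $17 + 36 @ $21 = $1,453
Sale 3 (211) [LIFO — newest first]: 124 @ $16 + 87 @ $16 = $3,376
Sale 4 (38) [LIFO — newest first]: 38 @ $16 = $608
Total COGS = $6,391 + $1,453 + $3,376 + $608 = $11,828
Ending inventory: 35 @ $21 + 19 @ $16 = $1,039

COGS = $11,828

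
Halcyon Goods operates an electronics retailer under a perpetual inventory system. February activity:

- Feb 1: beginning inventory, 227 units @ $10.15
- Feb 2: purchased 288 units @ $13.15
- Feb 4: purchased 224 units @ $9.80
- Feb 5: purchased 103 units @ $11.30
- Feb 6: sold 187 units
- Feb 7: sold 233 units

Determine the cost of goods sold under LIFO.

Feb 6, 187 sold [LIFO — newest first]: 103 @ $11.30 + 84 @ $9.80 = $1,987.10
Feb 7, 233 sold [LIFO — newest first]: 140 @ $9.80 + 93 @ $13.15 = $2,594.95
Total COGS = $1,987.10 + $2,594.95 = $4,582.05
Ending inventory: 227 @ $10.15 + 195 @ $13.15 = $4,868.30
Check: goods available $9,450.35 = COGS $4,582.05 + ending $4,868.30

COGS = $4,582.05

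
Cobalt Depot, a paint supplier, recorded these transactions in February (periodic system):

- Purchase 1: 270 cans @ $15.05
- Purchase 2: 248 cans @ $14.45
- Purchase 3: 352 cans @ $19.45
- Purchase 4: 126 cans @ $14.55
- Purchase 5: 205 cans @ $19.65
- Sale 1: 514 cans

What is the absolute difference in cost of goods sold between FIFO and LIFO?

FIFO COGS: 270 @ $15.05 + 244 @ $14.45 = $7,589.30
LIFO COGS: 205 @ $19.65 + 126 @ $14.55 + 183 @ $19.45 = $9,420.90
Difference = |$7,589.30 − $9,420.90| = $1,831.60

$1,831.60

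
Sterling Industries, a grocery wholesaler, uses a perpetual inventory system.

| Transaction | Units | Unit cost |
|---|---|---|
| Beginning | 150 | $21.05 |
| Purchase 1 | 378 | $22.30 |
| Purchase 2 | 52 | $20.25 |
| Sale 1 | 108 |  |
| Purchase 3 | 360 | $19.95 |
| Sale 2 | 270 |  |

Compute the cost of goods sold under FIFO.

Sale 1 (108) [FIFO — oldest first]: 108 @ $21.05 = $2,273.40
Sale 2 (270) [FIFO — oldest first]: 42 @ $21.05 + 228 @ $22.30 = $5,968.50
Total COGS = $2,273.40 + $5,968.50 = $8,241.90
Ending inventory: 150 @ $22.30 + 52 @ $20.25 + 360 @ $19.95 = $11,580.00

COGS = $8,241.90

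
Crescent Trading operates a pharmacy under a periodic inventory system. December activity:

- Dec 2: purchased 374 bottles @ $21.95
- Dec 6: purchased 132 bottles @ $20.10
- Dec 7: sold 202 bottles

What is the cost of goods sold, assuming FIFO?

COGS = $4,433.90

Dec 7, 202 sold [FIFO — oldest first]: 202 @ $21.95 = $4,433.90
Ending inventory: 172 @ $21.95 + 132 @ $20.10 = $6,428.60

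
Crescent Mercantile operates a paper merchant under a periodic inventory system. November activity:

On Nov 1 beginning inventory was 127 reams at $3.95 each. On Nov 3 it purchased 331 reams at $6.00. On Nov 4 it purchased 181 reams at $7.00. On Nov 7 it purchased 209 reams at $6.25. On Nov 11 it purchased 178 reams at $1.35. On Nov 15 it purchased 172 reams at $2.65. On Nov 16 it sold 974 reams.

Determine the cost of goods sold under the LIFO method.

Nov 16, 974 sold [LIFO — newest first]: 172 @ $2.65 + 178 @ $1.35 + 209 @ $6.25 + 181 @ $7.00 + 234 @ $6.00 = $4,673.35
Ending inventory: 127 @ $3.95 + 97 @ $6.00 = $1,083.65
Check: goods available $5,757.00 = COGS $4,673.35 + ending $1,083.65

COGS = $4,673.35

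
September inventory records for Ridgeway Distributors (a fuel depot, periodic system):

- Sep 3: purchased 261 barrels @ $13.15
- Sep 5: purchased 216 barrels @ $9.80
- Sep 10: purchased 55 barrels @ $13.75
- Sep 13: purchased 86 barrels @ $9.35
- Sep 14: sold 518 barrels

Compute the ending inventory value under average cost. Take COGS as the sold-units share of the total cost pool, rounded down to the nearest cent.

Ending inventory = $1,150.38

Sep 14, sell 518: 518/618 × $7,109.30 → $5,958.92
Ending inventory (cost pool remaining) = $1,150.38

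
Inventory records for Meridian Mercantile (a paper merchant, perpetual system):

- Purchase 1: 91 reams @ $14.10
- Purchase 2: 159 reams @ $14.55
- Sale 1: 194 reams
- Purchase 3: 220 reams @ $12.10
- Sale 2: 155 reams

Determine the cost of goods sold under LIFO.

Sale 1 (194) [LIFO — newest first]: 159 @ $14.55 + 35 @ $14.10 = $2,806.95
Sale 2 (155) [LIFO — newest first]: 155 @ $12.10 = $1,875.50
Total COGS = $2,806.95 + $1,875.50 = $4,682.45
Ending inventory: 56 @ $14.10 + 65 @ $12.10 = $1,576.10

COGS = $4,682.45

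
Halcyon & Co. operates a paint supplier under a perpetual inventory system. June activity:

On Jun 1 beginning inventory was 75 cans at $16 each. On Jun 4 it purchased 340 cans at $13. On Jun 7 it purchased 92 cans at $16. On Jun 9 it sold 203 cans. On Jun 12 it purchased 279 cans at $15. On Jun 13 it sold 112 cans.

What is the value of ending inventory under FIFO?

Jun 9, 203 sold [FIFO — oldest first]: 75 @ $16 + 128 @ $13 = $2,864
Jun 13, 112 sold [FIFO — oldest first]: 112 @ $13 = $1,456
Total COGS = $2,864 + $1,456 = $4,320
Ending inventory: 100 @ $13 + 92 @ $16 + 279 @ $15 = $6,957

Ending inventory = $6,957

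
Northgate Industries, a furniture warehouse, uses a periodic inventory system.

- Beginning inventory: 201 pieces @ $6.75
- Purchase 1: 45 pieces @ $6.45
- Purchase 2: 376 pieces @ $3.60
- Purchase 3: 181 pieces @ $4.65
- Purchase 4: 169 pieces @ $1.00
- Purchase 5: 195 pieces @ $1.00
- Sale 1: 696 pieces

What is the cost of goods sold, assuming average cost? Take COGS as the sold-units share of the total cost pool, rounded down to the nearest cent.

COGS = $2,508.61

Sale 1, sell 696: 696/1167 × $4,206.25 → $2,508.61
Ending inventory (cost pool remaining) = $1,697.64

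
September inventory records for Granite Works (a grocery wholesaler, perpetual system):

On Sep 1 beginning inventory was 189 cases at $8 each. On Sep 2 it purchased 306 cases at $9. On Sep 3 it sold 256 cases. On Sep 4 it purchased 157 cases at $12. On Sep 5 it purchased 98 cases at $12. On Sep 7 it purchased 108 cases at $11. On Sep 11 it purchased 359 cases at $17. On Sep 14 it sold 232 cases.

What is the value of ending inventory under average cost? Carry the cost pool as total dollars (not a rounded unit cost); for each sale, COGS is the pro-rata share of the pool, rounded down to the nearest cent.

After Sep 1: 189 on hand, pool $1,512.00 (≈ $8.0000 each)
After Sep 2: 495 on hand, pool $4,266.00 (≈ $8.6182 each)
Sep 3, sell 256: 256/495 × $4,266.00 → $2,206.25
After Sep 4: 396 on hand, pool $3,943.75 (≈ $9.9590 each)
After Sep 5: 494 on hand, pool $5,119.75 (≈ $10.3639 each)
After Sep 7: 602 on hand, pool $6,307.75 (≈ $10.4780 each)
After Sep 11: 961 on hand, pool $12,410.75 (≈ $12.9144 each)
Sep 14, sell 232: 232/961 × $12,410.75 → $2,996.14
Total COGS = $2,206.25 + $2,996.14 = $5,202.39
Ending inventory (cost pool remaining) = $9,414.61

Ending inventory = $9,414.61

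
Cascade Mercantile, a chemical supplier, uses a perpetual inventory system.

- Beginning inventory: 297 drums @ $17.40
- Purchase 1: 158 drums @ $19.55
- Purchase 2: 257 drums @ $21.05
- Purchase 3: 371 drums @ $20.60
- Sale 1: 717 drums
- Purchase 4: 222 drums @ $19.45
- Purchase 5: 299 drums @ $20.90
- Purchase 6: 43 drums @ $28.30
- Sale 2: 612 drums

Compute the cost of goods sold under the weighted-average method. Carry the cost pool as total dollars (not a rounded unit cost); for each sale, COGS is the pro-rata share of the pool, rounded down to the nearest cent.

After Beginning: 297 on hand, pool $5,167.80 (≈ $17.4000 each)
After Purchase 1: 455 on hand, pool $8,256.70 (≈ $18.1466 each)
After Purchase 2: 712 on hand, pool $13,666.55 (≈ $19.1946 each)
After Purchase 3: 1083 on hand, pool $21,309.15 (≈ $19.6760 each)
Sale 1, sell 717: 717/1083 × $21,309.15 → $14,107.71
After Purchase 4: 588 on hand, pool $11,519.34 (≈ $19.5907 each)
After Purchase 5: 887 on hand, pool $17,768.44 (≈ $20.0321 each)
After Purchase 6: 930 on hand, pool $18,985.34 (≈ $20.4143 each)
Sale 2, sell 612: 612/930 × $18,985.34 → $12,493.57
Total COGS = $14,107.71 + $12,493.57 = $26,601.28
Ending inventory (cost pool remaining) = $6,491.77
Check: goods available $33,093.05 = COGS $26,601.28 + ending $6,491.77

COGS = $26,601.28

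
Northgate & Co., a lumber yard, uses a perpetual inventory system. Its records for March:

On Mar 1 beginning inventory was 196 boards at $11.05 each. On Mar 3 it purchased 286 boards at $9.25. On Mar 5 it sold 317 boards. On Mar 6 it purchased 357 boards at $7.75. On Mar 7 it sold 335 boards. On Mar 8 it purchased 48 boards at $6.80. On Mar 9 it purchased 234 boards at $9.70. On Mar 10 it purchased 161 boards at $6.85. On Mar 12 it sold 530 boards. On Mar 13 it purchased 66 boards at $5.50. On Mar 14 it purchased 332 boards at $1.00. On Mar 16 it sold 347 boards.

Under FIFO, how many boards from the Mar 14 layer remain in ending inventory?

151

Mar 5, 317 sold [FIFO — oldest first]: 196 @ $11.05 + 121 @ $9.25 = $3,285.05
Mar 7, 335 sold [FIFO — oldest first]: 165 @ $9.25 + 170 @ $7.75 = $2,843.75
Mar 12, 530 sold [FIFO — oldest first]: 187 @ $7.75 + 48 @ $6.80 + 234 @ $9.70 + 61 @ $6.85 = $4,463.30
Mar 16, 347 sold [FIFO — oldest first]: 100 @ $6.85 + 66 @ $5.50 + 181 @ $1.00 = $1,229.00
Total COGS = $3,285.05 + $2,843.75 + $4,463.30 + $1,229.00 = $11,821.10
Ending inventory: 151 @ $1.00 = $151.00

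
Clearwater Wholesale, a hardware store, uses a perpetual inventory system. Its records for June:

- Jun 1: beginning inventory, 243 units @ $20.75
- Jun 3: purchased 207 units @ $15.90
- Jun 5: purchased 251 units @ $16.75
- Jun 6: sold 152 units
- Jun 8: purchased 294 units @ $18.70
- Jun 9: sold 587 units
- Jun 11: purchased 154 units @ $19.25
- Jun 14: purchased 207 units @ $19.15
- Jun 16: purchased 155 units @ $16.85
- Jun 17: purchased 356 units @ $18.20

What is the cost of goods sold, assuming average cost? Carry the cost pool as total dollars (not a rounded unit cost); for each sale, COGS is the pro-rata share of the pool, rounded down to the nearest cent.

After Jun 1: 243 on hand, pool $5,042.25 (≈ $20.7500 each)
After Jun 3: 450 on hand, pool $8,333.55 (≈ $18.5190 each)
After Jun 5: 701 on hand, pool $12,537.80 (≈ $17.8856 each)
Jun 6, sell 152: 152/701 × $12,537.80 → $2,718.60
After Jun 8: 843 on hand, pool $15,317.00 (≈ $18.1696 each)
Jun 9, sell 587: 587/843 × $15,317.00 → $10,665.57
After Jun 11: 410 on hand, pool $7,615.93 (≈ $18.5754 each)
After Jun 14: 617 on hand, pool $11,579.98 (≈ $18.7682 each)
After Jun 16: 772 on hand, pool $14,191.73 (≈ $18.3831 each)
After Jun 17: 1128 on hand, pool $20,670.93 (≈ $18.3253 each)
Total COGS = $2,718.60 + $10,665.57 = $13,384.17
Ending inventory (cost pool remaining) = $20,670.93
Check: goods available $34,055.10 = COGS $13,384.17 + ending $20,670.93

COGS = $13,384.17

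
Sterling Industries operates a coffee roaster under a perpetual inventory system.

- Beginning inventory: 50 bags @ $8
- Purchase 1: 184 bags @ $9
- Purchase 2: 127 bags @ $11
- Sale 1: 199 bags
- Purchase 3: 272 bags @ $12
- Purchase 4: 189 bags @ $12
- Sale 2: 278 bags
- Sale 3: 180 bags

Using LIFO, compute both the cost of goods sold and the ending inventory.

COGS = $7,541; ending inventory = $1,444

Sale 1 (199) [LIFO — newest first]: 127 @ $11 + 72 @ $9 = $2,045
Sale 2 (278) [LIFO — newest first]: 189 @ $12 + 89 @ $12 = $3,336
Sale 3 (180) [LIFO — newest first]: 180 @ $12 = $2,160
Total COGS = $2,045 + $3,336 + $2,160 = $7,541
Ending inventory: 50 @ $8 + 112 @ $9 + 3 @ $12 = $1,444
Check: goods available $8,985 = COGS $7,541 + ending $1,444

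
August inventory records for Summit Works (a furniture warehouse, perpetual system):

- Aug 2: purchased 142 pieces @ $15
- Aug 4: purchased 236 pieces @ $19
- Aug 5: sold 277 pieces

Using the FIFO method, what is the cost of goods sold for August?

Aug 5, 277 sold [FIFO — oldest first]: 142 @ $15 + 135 @ $19 = $4,695
Ending inventory: 101 @ $19 = $1,919
Check: goods available $6,614 = COGS $4,695 + ending $1,919

COGS = $4,695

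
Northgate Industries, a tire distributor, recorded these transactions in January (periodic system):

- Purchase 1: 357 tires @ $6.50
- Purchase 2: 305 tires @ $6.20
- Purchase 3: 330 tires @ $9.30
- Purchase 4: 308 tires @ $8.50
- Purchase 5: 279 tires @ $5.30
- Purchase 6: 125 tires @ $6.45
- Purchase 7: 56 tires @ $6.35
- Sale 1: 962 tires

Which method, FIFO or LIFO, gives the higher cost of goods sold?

FIFO COGS: 357 @ $6.50 + 305 @ $6.20 + 300 @ $9.30 = $7,001.50
LIFO COGS: 56 @ $6.35 + 125 @ $6.45 + 279 @ $5.30 + 308 @ $8.50 + 194 @ $9.30 = $7,062.75

LIFO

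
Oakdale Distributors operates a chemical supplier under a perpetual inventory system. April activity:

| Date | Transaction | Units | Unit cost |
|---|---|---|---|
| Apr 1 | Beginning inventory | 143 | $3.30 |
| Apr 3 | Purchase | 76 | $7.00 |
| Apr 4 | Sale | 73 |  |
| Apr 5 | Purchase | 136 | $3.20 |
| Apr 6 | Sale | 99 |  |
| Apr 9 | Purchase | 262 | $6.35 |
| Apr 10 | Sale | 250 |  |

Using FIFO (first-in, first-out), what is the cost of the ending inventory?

Apr 4, 73 sold [FIFO — oldest first]: 73 @ $3.30 = $240.90
Apr 6, 99 sold [FIFO — oldest first]: 70 @ $3.30 + 29 @ $7.00 = $434.00
Apr 10, 250 sold [FIFO — oldest first]: 47 @ $7.00 + 136 @ $3.20 + 67 @ $6.35 = $1,189.65
Total COGS = $240.90 + $434.00 + $1,189.65 = $1,864.55
Ending inventory: 195 @ $6.35 = $1,238.25

Ending inventory = $1,238.25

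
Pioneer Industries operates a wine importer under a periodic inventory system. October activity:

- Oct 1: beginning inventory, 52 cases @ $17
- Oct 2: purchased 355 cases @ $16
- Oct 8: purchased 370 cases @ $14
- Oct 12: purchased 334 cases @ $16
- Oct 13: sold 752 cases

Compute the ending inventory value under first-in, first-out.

Oct 13, 752 sold [FIFO — oldest first]: 52 @ $17 + 355 @ $16 + 345 @ $14 = $11,394
Ending inventory: 25 @ $14 + 334 @ $16 = $5,694
Check: goods available $17,088 = COGS $11,394 + ending $5,694

Ending inventory = $5,694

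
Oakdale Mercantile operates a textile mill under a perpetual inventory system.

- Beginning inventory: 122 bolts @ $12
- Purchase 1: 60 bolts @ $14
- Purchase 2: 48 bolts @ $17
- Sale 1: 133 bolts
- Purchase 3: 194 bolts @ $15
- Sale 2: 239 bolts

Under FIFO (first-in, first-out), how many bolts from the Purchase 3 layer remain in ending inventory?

Sale 1 (133) [FIFO — oldest first]: 122 @ $12 + 11 @ $14 = $1,618
Sale 2 (239) [FIFO — oldest first]: 49 @ $14 + 48 @ $17 + 142 @ $15 = $3,632
Total COGS = $1,618 + $3,632 = $5,250
Ending inventory: 52 @ $15 = $780

52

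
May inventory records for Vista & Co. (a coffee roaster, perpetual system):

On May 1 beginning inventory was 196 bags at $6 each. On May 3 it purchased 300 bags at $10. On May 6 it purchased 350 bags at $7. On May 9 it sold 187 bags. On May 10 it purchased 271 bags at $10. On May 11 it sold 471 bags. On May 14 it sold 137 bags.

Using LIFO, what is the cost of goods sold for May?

May 9, 187 sold [LIFO — newest first]: 187 @ $7 = $1,309
May 11, 471 sold [LIFO — newest first]: 271 @ $10 + 163 @ $7 + 37 @ $10 = $4,221
May 14, 137 sold [LIFO — newest first]: 137 @ $10 = $1,370
Total COGS = $1,309 + $4,221 + $1,370 = $6,900
Ending inventory: 196 @ $6 + 126 @ $10 = $2,436
Check: goods available $9,336 = COGS $6,900 + ending $2,436

COGS = $6,900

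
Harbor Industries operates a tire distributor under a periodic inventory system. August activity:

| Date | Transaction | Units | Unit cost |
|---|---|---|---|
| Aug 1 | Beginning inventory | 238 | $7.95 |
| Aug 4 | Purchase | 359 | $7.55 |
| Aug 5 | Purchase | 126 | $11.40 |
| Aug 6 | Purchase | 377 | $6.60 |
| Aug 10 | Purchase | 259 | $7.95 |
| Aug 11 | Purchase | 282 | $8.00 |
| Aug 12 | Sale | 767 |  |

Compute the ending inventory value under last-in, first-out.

Aug 12, 767 sold [LIFO — newest first]: 282 @ $8.00 + 259 @ $7.95 + 226 @ $6.60 = $5,806.65
Ending inventory: 238 @ $7.95 + 359 @ $7.55 + 126 @ $11.40 + 151 @ $6.60 = $7,035.55
Check: goods available $12,842.20 = COGS $5,806.65 + ending $7,035.55

Ending inventory = $7,035.55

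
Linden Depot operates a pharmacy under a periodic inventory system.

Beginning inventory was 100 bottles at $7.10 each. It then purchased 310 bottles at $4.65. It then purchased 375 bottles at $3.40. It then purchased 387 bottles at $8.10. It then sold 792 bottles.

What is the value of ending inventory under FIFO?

Ending inventory = $3,078.00

Sale 1 (792) [FIFO — oldest first]: 100 @ $7.10 + 310 @ $4.65 + 375 @ $3.40 + 7 @ $8.10 = $3,483.20
Ending inventory: 380 @ $8.10 = $3,078.00
Check: goods available $6,561.20 = COGS $3,483.20 + ending $3,078.00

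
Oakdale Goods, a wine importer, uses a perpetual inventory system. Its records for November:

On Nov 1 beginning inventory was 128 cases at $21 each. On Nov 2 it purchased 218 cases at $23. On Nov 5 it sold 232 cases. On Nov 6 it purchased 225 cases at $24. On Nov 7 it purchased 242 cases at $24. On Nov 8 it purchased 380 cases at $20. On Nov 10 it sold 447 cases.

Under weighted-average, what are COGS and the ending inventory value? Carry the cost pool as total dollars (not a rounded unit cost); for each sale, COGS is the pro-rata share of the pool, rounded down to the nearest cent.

COGS = $15,093.07; ending inventory = $11,416.93

After Nov 1: 128 on hand, pool $2,688.00 (≈ $21.0000 each)
After Nov 2: 346 on hand, pool $7,702.00 (≈ $22.2601 each)
Nov 5, sell 232: 232/346 × $7,702.00 → $5,164.34
After Nov 6: 339 on hand, pool $7,937.66 (≈ $23.4149 each)
After Nov 7: 581 on hand, pool $13,745.66 (≈ $23.6586 each)
After Nov 8: 961 on hand, pool $21,345.66 (≈ $22.2119 each)
Nov 10, sell 447: 447/961 × $21,345.66 → $9,928.73
Total COGS = $5,164.34 + $9,928.73 = $15,093.07
Ending inventory (cost pool remaining) = $11,416.93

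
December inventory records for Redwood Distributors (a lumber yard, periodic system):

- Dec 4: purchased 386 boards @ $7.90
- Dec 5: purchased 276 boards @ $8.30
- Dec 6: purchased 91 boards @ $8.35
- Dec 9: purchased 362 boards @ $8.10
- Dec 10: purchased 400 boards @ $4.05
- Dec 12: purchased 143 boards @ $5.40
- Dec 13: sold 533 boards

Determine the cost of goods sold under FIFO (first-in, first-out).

Dec 13, 533 sold [FIFO — oldest first]: 386 @ $7.90 + 147 @ $8.30 = $4,269.50
Ending inventory: 129 @ $8.30 + 91 @ $8.35 + 362 @ $8.10 + 400 @ $4.05 + 143 @ $5.40 = $7,154.95
Check: goods available $11,424.45 = COGS $4,269.50 + ending $7,154.95

COGS = $4,269.50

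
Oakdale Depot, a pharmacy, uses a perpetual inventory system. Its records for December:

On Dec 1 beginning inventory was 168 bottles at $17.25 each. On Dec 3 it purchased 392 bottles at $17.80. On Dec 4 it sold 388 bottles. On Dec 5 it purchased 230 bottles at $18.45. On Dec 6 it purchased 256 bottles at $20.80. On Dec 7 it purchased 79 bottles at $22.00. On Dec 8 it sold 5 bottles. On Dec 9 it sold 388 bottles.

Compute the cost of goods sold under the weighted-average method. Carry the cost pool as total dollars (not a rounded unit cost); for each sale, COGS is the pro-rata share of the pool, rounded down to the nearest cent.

COGS = $14,488.82

After Dec 1: 168 on hand, pool $2,898.00 (≈ $17.2500 each)
After Dec 3: 560 on hand, pool $9,875.60 (≈ $17.6350 each)
Dec 4, sell 388: 388/560 × $9,875.60 → $6,842.38
After Dec 5: 402 on hand, pool $7,276.72 (≈ $18.1013 each)
After Dec 6: 658 on hand, pool $12,601.52 (≈ $19.1512 each)
After Dec 7: 737 on hand, pool $14,339.52 (≈ $19.4566 each)
Dec 8, sell 5: 5/737 × $14,339.52 → $97.28
Dec 9, sell 388: 388/732 × $14,242.24 → $7,549.16
Total COGS = $6,842.38 + $97.28 + $7,549.16 = $14,488.82
Ending inventory (cost pool remaining) = $6,693.08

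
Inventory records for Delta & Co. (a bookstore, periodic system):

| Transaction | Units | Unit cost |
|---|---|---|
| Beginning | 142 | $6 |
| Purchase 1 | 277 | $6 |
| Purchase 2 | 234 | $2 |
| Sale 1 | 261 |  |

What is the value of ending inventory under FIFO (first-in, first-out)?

Ending inventory = $1,416

Sale 1 (261) [FIFO — oldest first]: 142 @ $6 + 119 @ $6 = $1,566
Ending inventory: 158 @ $6 + 234 @ $2 = $1,416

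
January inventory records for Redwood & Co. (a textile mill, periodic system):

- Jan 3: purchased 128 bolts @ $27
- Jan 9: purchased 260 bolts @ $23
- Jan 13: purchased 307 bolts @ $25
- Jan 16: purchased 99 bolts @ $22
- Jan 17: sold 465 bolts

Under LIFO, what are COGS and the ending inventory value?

COGS = $11,210; ending inventory = $8,079

Jan 17, 465 sold [LIFO — newest first]: 99 @ $22 + 307 @ $25 + 59 @ $23 = $11,210
Ending inventory: 128 @ $27 + 201 @ $23 = $8,079
Check: goods available $19,289 = COGS $11,210 + ending $8,079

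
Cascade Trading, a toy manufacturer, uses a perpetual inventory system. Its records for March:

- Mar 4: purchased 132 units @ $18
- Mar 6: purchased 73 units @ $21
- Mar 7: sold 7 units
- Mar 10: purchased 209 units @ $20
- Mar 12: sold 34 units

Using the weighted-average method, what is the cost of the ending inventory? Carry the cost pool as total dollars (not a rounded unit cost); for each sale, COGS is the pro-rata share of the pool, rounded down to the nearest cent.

Ending inventory = $7,290.95

After Mar 4: 132 on hand, pool $2,376.00 (≈ $18.0000 each)
After Mar 6: 205 on hand, pool $3,909.00 (≈ $19.0683 each)
Mar 7, sell 7: 7/205 × $3,909.00 → $133.47
After Mar 10: 407 on hand, pool $7,955.53 (≈ $19.5468 each)
Mar 12, sell 34: 34/407 × $7,955.53 → $664.58
Total COGS = $133.47 + $664.58 = $798.05
Ending inventory (cost pool remaining) = $7,290.95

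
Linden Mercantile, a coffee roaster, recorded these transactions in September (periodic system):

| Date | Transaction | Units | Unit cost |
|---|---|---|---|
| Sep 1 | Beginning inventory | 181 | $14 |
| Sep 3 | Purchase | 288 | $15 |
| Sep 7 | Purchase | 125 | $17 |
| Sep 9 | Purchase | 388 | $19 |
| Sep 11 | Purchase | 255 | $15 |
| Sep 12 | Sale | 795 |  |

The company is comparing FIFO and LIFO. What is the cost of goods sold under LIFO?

COGS = $13,727

FIFO COGS: 181 @ $14 + 288 @ $15 + 125 @ $17 + 201 @ $19 = $12,798
LIFO COGS: 255 @ $15 + 388 @ $19 + 125 @ $17 + 27 @ $15 = $13,727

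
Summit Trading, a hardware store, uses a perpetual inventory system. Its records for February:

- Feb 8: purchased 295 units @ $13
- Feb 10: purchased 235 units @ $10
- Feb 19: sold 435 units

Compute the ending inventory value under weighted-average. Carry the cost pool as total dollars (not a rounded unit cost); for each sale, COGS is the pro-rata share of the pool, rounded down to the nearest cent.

Ending inventory = $1,108.64

After Feb 8: 295 on hand, pool $3,835.00 (≈ $13.0000 each)
After Feb 10: 530 on hand, pool $6,185.00 (≈ $11.6698 each)
Feb 19, sell 435: 435/530 × $6,185.00 → $5,076.36
Ending inventory (cost pool remaining) = $1,108.64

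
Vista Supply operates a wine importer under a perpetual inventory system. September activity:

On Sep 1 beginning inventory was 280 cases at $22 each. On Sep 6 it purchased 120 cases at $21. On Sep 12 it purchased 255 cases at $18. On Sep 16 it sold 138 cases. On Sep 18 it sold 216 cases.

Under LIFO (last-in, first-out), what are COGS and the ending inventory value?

Sep 16, 138 sold [LIFO — newest first]: 138 @ $18 = $2,484
Sep 18, 216 sold [LIFO — newest first]: 117 @ $18 + 99 @ $21 = $4,185
Total COGS = $2,484 + $4,185 = $6,669
Ending inventory: 280 @ $22 + 21 @ $21 = $6,601

COGS = $6,669; ending inventory = $6,601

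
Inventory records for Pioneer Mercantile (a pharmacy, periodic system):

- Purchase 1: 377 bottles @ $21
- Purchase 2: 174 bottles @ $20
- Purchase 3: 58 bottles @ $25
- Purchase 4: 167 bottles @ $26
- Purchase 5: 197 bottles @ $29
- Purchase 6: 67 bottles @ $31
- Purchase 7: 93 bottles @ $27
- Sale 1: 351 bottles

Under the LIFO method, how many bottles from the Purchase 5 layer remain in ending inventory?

Sale 1 (351) [LIFO — newest first]: 93 @ $27 + 67 @ $31 + 191 @ $29 = $10,127
Ending inventory: 377 @ $21 + 174 @ $20 + 58 @ $25 + 167 @ $26 + 6 @ $29 = $17,363

6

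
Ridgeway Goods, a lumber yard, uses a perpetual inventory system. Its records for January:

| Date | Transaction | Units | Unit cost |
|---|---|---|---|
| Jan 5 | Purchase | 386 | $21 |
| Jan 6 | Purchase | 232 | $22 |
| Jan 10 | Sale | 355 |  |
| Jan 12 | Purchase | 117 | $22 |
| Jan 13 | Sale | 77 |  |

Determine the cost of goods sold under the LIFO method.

Jan 10, 355 sold [LIFO — newest first]: 232 @ $22 + 123 @ $21 = $7,687
Jan 13, 77 sold [LIFO — newest first]: 77 @ $22 = $1,694
Total COGS = $7,687 + $1,694 = $9,381
Ending inventory: 263 @ $21 + 40 @ $22 = $6,403

COGS = $9,381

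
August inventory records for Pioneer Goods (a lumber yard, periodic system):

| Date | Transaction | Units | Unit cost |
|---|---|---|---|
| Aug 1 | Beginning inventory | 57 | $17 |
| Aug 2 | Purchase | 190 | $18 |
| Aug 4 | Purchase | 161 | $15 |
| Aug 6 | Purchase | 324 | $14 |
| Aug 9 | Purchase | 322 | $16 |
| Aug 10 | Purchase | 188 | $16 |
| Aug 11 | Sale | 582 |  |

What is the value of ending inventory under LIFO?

Ending inventory = $10,332

Aug 11, 582 sold [LIFO — newest first]: 188 @ $16 + 322 @ $16 + 72 @ $14 = $9,168
Ending inventory: 57 @ $17 + 190 @ $18 + 161 @ $15 + 252 @ $14 = $10,332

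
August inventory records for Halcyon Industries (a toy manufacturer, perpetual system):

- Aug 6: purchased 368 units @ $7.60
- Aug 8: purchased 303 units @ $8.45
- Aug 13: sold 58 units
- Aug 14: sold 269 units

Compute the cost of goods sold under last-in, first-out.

Aug 13, 58 sold [LIFO — newest first]: 58 @ $8.45 = $490.10
Aug 14, 269 sold [LIFO — newest first]: 245 @ $8.45 + 24 @ $7.60 = $2,252.65
Total COGS = $490.10 + $2,252.65 = $2,742.75
Ending inventory: 344 @ $7.60 = $2,614.40

COGS = $2,742.75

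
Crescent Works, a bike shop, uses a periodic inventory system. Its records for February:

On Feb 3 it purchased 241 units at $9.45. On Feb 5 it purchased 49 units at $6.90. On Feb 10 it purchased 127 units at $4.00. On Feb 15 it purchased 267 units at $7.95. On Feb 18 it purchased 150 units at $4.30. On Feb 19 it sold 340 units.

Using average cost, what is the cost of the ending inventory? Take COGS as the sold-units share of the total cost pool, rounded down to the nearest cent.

Feb 19, sell 340: 340/834 × $5,891.20 → $2,401.68
Ending inventory (cost pool remaining) = $3,489.52

Ending inventory = $3,489.52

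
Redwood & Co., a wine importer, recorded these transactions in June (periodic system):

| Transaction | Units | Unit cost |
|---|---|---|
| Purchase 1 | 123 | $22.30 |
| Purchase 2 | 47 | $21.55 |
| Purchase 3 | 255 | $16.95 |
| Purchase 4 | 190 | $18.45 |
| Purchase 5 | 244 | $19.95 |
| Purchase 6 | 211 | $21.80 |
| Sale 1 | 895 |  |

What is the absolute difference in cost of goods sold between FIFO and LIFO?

$25.50

FIFO COGS: 123 @ $22.30 + 47 @ $21.55 + 255 @ $16.95 + 190 @ $18.45 + 244 @ $19.95 + 36 @ $21.80 = $17,236.10
LIFO COGS: 211 @ $21.80 + 244 @ $19.95 + 190 @ $18.45 + 250 @ $16.95 = $17,210.60
Difference = |$17,236.10 − $17,210.60| = $25.50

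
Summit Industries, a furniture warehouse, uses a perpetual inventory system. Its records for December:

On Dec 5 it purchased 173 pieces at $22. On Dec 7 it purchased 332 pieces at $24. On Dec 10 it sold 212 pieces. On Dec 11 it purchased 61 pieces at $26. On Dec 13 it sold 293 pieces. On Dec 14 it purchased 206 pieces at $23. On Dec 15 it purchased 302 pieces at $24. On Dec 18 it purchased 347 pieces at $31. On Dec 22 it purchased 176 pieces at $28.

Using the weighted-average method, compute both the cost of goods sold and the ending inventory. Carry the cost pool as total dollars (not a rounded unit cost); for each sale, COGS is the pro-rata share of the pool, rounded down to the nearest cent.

After Dec 5: 173 on hand, pool $3,806.00 (≈ $22.0000 each)
After Dec 7: 505 on hand, pool $11,774.00 (≈ $23.3149 each)
Dec 10, sell 212: 212/505 × $11,774.00 → $4,942.74
After Dec 11: 354 on hand, pool $8,417.26 (≈ $23.7776 each)
Dec 13, sell 293: 293/354 × $8,417.26 → $6,966.82
After Dec 14: 267 on hand, pool $6,188.44 (≈ $23.1777 each)
After Dec 15: 569 on hand, pool $13,436.44 (≈ $23.6141 each)
After Dec 18: 916 on hand, pool $24,193.44 (≈ $26.4121 each)
After Dec 22: 1092 on hand, pool $29,121.44 (≈ $26.6680 each)
Total COGS = $4,942.74 + $6,966.82 = $11,909.56
Ending inventory (cost pool remaining) = $29,121.44

COGS = $11,909.56; ending inventory = $29,121.44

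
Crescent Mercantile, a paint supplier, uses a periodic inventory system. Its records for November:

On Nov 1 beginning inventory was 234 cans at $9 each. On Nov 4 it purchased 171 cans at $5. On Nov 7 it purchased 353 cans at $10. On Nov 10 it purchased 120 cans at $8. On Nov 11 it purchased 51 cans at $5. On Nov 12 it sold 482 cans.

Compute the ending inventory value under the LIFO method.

Ending inventory = $3,381

Nov 12, 482 sold [LIFO — newest first]: 51 @ $5 + 120 @ $8 + 311 @ $10 = $4,325
Ending inventory: 234 @ $9 + 171 @ $5 + 42 @ $10 = $3,381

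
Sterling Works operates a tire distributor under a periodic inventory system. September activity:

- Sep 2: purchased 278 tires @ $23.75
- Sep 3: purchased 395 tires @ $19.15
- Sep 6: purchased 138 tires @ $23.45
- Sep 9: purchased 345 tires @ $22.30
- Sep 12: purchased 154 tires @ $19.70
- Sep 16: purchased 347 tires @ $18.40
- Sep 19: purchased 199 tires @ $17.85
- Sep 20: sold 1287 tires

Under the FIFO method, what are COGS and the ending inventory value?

Sep 20, 1287 sold [FIFO — oldest first]: 278 @ $23.75 + 395 @ $19.15 + 138 @ $23.45 + 345 @ $22.30 + 131 @ $19.70 = $27,677.05
Ending inventory: 23 @ $19.70 + 347 @ $18.40 + 199 @ $17.85 = $10,390.05
Check: goods available $38,067.10 = COGS $27,677.05 + ending $10,390.05

COGS = $27,677.05; ending inventory = $10,390.05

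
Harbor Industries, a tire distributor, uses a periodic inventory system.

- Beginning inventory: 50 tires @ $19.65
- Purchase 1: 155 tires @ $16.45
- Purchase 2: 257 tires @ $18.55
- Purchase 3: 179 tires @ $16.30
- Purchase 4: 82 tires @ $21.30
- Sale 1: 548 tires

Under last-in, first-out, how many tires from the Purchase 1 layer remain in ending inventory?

125

Sale 1 (548) [LIFO — newest first]: 82 @ $21.30 + 179 @ $16.30 + 257 @ $18.55 + 30 @ $16.45 = $9,925.15
Ending inventory: 50 @ $19.65 + 125 @ $16.45 = $3,038.75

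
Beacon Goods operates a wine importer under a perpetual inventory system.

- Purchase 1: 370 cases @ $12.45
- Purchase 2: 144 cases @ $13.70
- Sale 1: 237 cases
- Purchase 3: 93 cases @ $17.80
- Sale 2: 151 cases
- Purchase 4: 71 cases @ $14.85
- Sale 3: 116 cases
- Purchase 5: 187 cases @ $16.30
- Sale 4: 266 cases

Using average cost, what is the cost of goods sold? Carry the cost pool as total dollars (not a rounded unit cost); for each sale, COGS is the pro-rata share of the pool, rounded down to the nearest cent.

After Purchase 1: 370 on hand, pool $4,606.50 (≈ $12.4500 each)
After Purchase 2: 514 on hand, pool $6,579.30 (≈ $12.8002 each)
Sale 1, sell 237: 237/514 × $6,579.30 → $3,033.64
After Purchase 3: 370 on hand, pool $5,201.06 (≈ $14.0569 each)
Sale 2, sell 151: 151/370 × $5,201.06 → $2,122.59
After Purchase 4: 290 on hand, pool $4,132.82 (≈ $14.2511 each)
Sale 3, sell 116: 116/290 × $4,132.82 → $1,653.12
After Purchase 5: 361 on hand, pool $5,527.80 (≈ $15.3125 each)
Sale 4, sell 266: 266/361 × $5,527.80 → $4,073.11
Total COGS = $3,033.64 + $2,122.59 + $1,653.12 + $4,073.11 = $10,882.46
Ending inventory (cost pool remaining) = $1,454.69

COGS = $10,882.46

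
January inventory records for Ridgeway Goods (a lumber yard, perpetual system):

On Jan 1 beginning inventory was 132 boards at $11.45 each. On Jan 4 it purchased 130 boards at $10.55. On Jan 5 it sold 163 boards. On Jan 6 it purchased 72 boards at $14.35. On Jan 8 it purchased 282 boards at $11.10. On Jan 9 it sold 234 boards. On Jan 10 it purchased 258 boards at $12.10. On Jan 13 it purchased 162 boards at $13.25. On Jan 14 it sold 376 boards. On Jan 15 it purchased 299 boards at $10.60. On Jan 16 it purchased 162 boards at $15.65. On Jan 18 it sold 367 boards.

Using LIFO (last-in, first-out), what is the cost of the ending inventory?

Ending inventory = $4,228.35

Jan 5, 163 sold [LIFO — newest first]: 130 @ $10.55 + 33 @ $11.45 = $1,749.35
Jan 9, 234 sold [LIFO — newest first]: 234 @ $11.10 = $2,597.40
Jan 14, 376 sold [LIFO — newest first]: 162 @ $13.25 + 214 @ $12.10 = $4,735.90
Jan 18, 367 sold [LIFO — newest first]: 162 @ $15.65 + 205 @ $10.60 = $4,708.30
Total COGS = $1,749.35 + $2,597.40 + $4,735.90 + $4,708.30 = $13,790.95
Ending inventory: 99 @ $11.45 + 72 @ $14.35 + 48 @ $11.10 + 44 @ $12.10 + 94 @ $10.60 = $4,228.35
Check: goods available $18,019.30 = COGS $13,790.95 + ending $4,228.35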